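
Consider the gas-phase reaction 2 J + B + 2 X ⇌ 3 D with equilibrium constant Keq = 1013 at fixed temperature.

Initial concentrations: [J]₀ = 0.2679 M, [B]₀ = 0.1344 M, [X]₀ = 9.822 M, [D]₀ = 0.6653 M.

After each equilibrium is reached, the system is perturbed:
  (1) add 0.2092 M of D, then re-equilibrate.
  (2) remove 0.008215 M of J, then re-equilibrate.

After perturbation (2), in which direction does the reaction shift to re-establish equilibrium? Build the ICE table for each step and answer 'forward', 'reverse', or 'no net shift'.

Direction: reverse

Q₀ = 0.3165 vs Keq = 1013 ⇒ Q<K, forward
Step 1:
                  J         B         X         D
  I          0.2679    0.1344     9.822    0.6653
  C         -0.2397   -0.1198   -0.2397    0.3595
  E          0.0282   0.01455     9.582     1.025
  solve Keq expr → x = 0.1198; check Q = 1013
Then add 0.2092 M of D.
Step 2:
                  J         B         X         D
  I          0.0282   0.01455     9.582     1.234
  C        0.005571  0.002786  0.005571 -0.008357
  E         0.03377   0.01734     9.588     1.226
  solve Keq expr → x = -0.002786; check Q = 1013
Then remove 0.008215 M of J.
Step 3:
                  J         B         X         D
  I         0.02556   0.01734     9.588     1.226
  C        0.005489  0.002744  0.005489 -0.008233
  E         0.03105   0.02008     9.593     1.217
  solve Keq expr → x = -0.002744; check Q = 1013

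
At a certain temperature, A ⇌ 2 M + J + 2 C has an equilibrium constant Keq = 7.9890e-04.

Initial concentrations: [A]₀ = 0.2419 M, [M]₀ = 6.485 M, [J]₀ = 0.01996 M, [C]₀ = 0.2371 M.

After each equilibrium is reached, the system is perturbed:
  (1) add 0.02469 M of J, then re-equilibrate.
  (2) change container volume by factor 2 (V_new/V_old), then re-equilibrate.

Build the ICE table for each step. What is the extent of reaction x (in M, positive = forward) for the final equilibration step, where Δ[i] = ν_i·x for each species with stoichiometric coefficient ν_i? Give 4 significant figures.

x = 0.001705 M

Q₀ = 0.1951 vs Keq = 7.9890e-04 ⇒ Q>K, reverse
Step 1:
                  A         M         J         C
  I          0.2419     6.485   0.01996    0.2371
  C         0.01983  -0.03966  -0.01983  -0.03966
  E          0.2617     6.445 1.2912e-04    0.1974
  solve Keq expr → x = -0.01983; check Q = 7.9890e-04
Then add 0.02469 M of J.
Step 2:
                  A         M         J         C
  I          0.2617     6.445   0.02482    0.1974
  C         0.02456  -0.04913  -0.02456  -0.04913
  E          0.2863     6.396 2.5417e-04    0.1483
  solve Keq expr → x = -0.02456; check Q = 7.9890e-04
Then change container volume by factor 2 (V_new/V_old).
Step 3:
                  A         M         J         C
  I          0.1431     3.198 1.2709e-04   0.07415
  C       -0.001705  0.003411  0.001705  0.003411
  E          0.1414     3.202  0.001832   0.07756
  solve Keq expr → x = 0.001705; check Q = 7.9890e-04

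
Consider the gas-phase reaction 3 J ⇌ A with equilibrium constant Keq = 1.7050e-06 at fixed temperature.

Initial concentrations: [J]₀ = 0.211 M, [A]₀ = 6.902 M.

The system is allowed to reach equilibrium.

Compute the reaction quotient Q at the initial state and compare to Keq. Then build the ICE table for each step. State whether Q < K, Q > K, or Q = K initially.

Q₀ = 734.7 vs Keq = 1.7050e-06 ⇒ Q>K, reverse
Step 1:
                    J           A
  init          0.211       6.902
  Δ             20.66      -6.887
  eq            20.87      0.0155
  solve Keq expr → x = -6.887; check Q = 1.7050e-06

Q₀ = 734.7; Q > K (proceeds reverse)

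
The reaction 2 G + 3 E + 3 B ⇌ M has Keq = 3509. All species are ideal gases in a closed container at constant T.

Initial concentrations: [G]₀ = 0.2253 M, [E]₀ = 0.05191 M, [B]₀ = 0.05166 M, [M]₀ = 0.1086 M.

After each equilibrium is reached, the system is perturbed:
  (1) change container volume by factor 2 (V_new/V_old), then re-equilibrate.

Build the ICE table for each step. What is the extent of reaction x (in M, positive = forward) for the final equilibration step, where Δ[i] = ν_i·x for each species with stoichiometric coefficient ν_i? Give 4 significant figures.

x = -0.02105 M

Q₀ = 1.1094e+08 vs Keq = 3509 ⇒ Q>K, reverse
Step 1:
                    G           E           B           M
  init         0.2253     0.05191     0.05166      0.1086
  Δ            0.1148      0.1722      0.1722    -0.05739
  eq           0.3401      0.2241      0.2238     0.05121
  solve Keq expr → x = -0.05739; check Q = 3509
Then change container volume by factor 2 (V_new/V_old).
Step 2:
                    G           E           B           M
  init           0.17       0.112      0.1119      0.0256
  Δ            0.0421     0.06315     0.06315    -0.02105
  eq           0.2121      0.1752      0.1751    0.004555
  solve Keq expr → x = -0.02105; check Q = 3509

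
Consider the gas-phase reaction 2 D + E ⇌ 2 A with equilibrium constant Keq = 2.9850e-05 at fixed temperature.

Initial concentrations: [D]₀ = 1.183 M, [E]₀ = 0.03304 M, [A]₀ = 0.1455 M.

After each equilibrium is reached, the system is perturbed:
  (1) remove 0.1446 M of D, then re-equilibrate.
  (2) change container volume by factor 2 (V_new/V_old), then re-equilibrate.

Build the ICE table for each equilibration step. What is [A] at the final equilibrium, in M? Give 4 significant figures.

[A]_eq = 7.4028e-04 M

Q₀ = 0.4578 vs Keq = 2.9850e-05 ⇒ Q>K, reverse
Step 1:
                    D           E           A
  init          1.183     0.03304      0.1455
  Δ            0.1432     0.07158     -0.1432
  eq            1.326      0.1046    0.002344
  solve Keq expr → x = -0.07158; check Q = 2.9850e-05
Then remove 0.1446 M of D.
Step 2:
                    D           E           A
  init          1.182      0.1046    0.002344
  Δ        2.5382e-04  1.2691e-04 -2.5382e-04
  eq            1.182      0.1047     0.00209
  solve Keq expr → x = -1.2691e-04; check Q = 2.9850e-05
Then change container volume by factor 2 (V_new/V_old).
Step 3:
                    D           E           A
  init         0.5909     0.05237    0.001045
  Δ        3.0458e-04  1.5229e-04 -3.0458e-04
  eq           0.5912     0.05252  7.4028e-04
  solve Keq expr → x = -1.5229e-04; check Q = 2.9850e-05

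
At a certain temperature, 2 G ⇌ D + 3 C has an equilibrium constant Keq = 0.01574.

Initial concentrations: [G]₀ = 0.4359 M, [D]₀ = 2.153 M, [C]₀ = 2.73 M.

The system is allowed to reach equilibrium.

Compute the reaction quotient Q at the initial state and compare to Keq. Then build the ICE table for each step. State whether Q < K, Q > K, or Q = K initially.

Q₀ = 230.5; Q > K (proceeds reverse)

Q₀ = 230.5 vs Keq = 0.01574 ⇒ Q>K, reverse
Step 1:
                    G           D           C
  init         0.4359       2.153        2.73
  Δ              1.58     -0.7898      -2.369
  eq            2.015       1.363      0.3606
  solve Keq expr → x = -0.7898; check Q = 0.01574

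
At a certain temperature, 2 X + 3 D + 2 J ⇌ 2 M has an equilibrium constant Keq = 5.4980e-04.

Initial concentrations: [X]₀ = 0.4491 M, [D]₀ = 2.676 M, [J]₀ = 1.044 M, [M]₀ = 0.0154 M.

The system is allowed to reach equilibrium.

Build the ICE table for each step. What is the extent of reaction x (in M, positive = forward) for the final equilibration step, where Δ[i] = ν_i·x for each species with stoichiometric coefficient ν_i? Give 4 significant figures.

x = 0.01378 M

Q₀ = 5.6298e-05 vs Keq = 5.4980e-04 ⇒ Q<K, forward
Step 1:
                   X          D          J          M
  I           0.4491      2.676      1.044     0.0154
  C         -0.02756   -0.04135   -0.02756    0.02756
  E           0.4215      2.635      1.016    0.04296
  solve Keq expr → x = 0.01378; check Q = 5.4980e-04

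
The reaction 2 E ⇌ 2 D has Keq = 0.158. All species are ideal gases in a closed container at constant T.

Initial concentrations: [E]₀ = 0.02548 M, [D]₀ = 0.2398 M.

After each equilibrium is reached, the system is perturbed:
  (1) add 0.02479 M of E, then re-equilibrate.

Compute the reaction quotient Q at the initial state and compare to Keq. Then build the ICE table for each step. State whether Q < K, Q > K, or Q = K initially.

Q₀ = 88.57 vs Keq = 0.158 ⇒ Q>K, reverse
Step 1:
                   E          D
  Initial    0.02548     0.2398
  Change      0.1643    -0.1643
  Equil       0.1898    0.07545
  solve Keq expr → x = -0.08217; check Q = 0.158
Then add 0.02479 M of E.
Step 2:
                   E          D
  Initial     0.2146    0.07545
  Change   -0.007051   0.007051
  Equil       0.2076    0.08251
  solve Keq expr → x = 0.003526; check Q = 0.158

Q₀ = 88.57; Q > K (proceeds reverse)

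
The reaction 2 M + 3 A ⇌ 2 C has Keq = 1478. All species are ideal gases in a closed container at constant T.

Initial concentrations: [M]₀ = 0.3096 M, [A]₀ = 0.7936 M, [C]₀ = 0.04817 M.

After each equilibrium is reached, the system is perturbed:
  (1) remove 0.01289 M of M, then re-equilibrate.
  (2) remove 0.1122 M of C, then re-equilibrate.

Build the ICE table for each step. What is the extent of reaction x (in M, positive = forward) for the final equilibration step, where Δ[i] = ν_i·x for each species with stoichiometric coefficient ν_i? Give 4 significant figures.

Q₀ = 0.04843 vs Keq = 1478 ⇒ Q<K, forward
Step 1:
                  M         A         C
  Initial    0.3096    0.7936   0.04817
  Change    -0.2741   -0.4112    0.2741
  Equil     0.03546    0.3824    0.3223
  solve Keq expr → x = 0.1371; check Q = 1478
Then remove 0.01289 M of M.
Step 2:
                  M         A         C
  Initial   0.02257    0.3824    0.3223
  Change   0.009894   0.01484 -0.009894
  Equil     0.03246    0.3972    0.3124
  solve Keq expr → x = -0.004947; check Q = 1478
Then remove 0.1122 M of C.
Step 3:
                  M         A         C
  Initial   0.03246    0.3972    0.2002
  Change  -0.009454  -0.01418  0.009454
  Equil     0.02301     0.383    0.2097
  solve Keq expr → x = 0.004727; check Q = 1478

x = 0.004727 M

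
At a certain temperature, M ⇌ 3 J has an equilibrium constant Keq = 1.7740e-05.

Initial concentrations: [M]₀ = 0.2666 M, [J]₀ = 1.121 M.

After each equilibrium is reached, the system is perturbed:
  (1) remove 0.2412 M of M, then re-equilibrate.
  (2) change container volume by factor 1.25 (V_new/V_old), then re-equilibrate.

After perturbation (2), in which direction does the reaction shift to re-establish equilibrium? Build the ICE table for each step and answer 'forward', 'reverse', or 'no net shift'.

Direction: forward

Q₀ = 5.284 vs Keq = 1.7740e-05 ⇒ Q>K, reverse
Step 1:
                   M          J
  I           0.2666      1.121
  C           0.3662     -1.099
  E           0.6328    0.02239
  solve Keq expr → x = -0.3662; check Q = 1.7740e-05
Then remove 0.2412 M of M.
Step 2:
                   M          J
  I           0.3916    0.02239
  C         0.001097  -0.003292
  E           0.3927     0.0191
  solve Keq expr → x = -0.001097; check Q = 1.7740e-05
Then change container volume by factor 1.25 (V_new/V_old).
Step 3:
                   M          J
  I           0.3142    0.01528
  C       -8.1181e-04   0.002435
  E           0.3133    0.01771
  solve Keq expr → x = 8.1181e-04; check Q = 1.7740e-05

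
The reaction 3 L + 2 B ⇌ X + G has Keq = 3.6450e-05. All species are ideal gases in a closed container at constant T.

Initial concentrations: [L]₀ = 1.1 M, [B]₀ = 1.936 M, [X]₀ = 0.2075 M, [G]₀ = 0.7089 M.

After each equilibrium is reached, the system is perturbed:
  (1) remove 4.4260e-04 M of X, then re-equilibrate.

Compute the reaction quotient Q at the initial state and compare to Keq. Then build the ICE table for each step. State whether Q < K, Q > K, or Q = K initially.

Q₀ = 0.02949; Q > K (proceeds reverse)

Q₀ = 0.02949 vs Keq = 3.6450e-05 ⇒ Q>K, reverse
Step 1:
                   L          B          X          G
  I              1.1      1.936     0.2075     0.7089
  C           0.6164      0.411    -0.2055    -0.2055
  E            1.716      2.347   0.002017     0.5034
  solve Keq expr → x = -0.2055; check Q = 3.6450e-05
Then remove 4.4260e-04 M of X.
Step 2:
                   L          B          X          G
  I            1.716      2.347   0.001574     0.5034
  C        -0.001304 -8.6956e-04 4.3478e-04 4.3478e-04
  E            1.715      2.346   0.002009     0.5039
  solve Keq expr → x = 4.3478e-04; check Q = 3.6450e-05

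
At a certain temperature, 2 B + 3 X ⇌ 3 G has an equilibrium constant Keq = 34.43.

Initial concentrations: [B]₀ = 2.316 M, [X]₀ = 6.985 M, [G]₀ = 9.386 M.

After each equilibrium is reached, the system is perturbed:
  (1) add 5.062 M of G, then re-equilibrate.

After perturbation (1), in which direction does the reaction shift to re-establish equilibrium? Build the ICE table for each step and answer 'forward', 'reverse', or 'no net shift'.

Direction: reverse

Q₀ = 0.4523 vs Keq = 34.43 ⇒ Q<K, forward
Step 1:
                   B          X          G
  I            2.316      6.985      9.386
  C           -1.609     -2.414      2.414
  E           0.7068      4.571       11.8
  solve Keq expr → x = 0.8046; check Q = 34.43
Then add 5.062 M of G.
Step 2:
                   B          X          G
  I           0.7068      4.571      16.86
  C           0.3002     0.4502    -0.4502
  E            1.007      5.021      16.41
  solve Keq expr → x = -0.1501; check Q = 34.43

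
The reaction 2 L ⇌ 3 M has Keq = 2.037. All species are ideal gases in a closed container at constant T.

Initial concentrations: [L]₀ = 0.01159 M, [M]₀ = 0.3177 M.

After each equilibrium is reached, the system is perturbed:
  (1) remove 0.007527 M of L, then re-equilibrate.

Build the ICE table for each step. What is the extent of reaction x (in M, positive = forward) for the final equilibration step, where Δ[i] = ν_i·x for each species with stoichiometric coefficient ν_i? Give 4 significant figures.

Q₀ = 238.7 vs Keq = 2.037 ⇒ Q>K, reverse
Step 1:
                  L         M
  I         0.01159    0.3177
  C          0.0626  -0.09389
  E         0.07419    0.2238
  solve Keq expr → x = -0.0313; check Q = 2.037
Then remove 0.007527 M of L.
Step 2:
                  L         M
  I         0.06666    0.2238
  C        0.004325 -0.006487
  E         0.07098    0.2173
  solve Keq expr → x = -0.002162; check Q = 2.037

x = -0.002162 M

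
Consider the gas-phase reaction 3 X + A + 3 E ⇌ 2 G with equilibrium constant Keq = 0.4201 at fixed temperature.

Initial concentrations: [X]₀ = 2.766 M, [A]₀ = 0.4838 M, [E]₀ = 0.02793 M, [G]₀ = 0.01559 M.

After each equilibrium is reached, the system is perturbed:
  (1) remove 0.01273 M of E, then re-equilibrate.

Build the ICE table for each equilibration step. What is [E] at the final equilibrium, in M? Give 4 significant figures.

[E]_eq = 0.02567 M

Q₀ = 1.09 vs Keq = 0.4201 ⇒ Q>K, reverse
Step 1:
                  X         A         E         G
  Initial     2.766    0.4838   0.02793   0.01559
  Change   0.004846  0.001615  0.004846 -0.003231
  Equil       2.771    0.4854   0.03278   0.01236
  solve Keq expr → x = -0.001615; check Q = 0.4201
Then remove 0.01273 M of E.
Step 2:
                  X         A         E         G
  Initial     2.771    0.4854   0.02005   0.01236
  Change   0.005625  0.001875  0.005625  -0.00375
  Equil       2.776    0.4873   0.02567  0.008609
  solve Keq expr → x = -0.001875; check Q = 0.4201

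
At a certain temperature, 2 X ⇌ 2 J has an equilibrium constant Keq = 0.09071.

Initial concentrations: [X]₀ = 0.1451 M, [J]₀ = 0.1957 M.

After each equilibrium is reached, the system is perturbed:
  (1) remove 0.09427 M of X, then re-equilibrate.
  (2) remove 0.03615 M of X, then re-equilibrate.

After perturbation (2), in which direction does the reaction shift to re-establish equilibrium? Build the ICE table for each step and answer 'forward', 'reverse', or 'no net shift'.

Q₀ = 1.819 vs Keq = 0.09071 ⇒ Q>K, reverse
Step 1:
                   X          J
  I           0.1451     0.1957
  C           0.1168    -0.1168
  E           0.2619    0.07888
  solve Keq expr → x = -0.05841; check Q = 0.09071
Then remove 0.09427 M of X.
Step 2:
                   X          J
  I           0.1676    0.07888
  C          0.02182   -0.02182
  E           0.1895    0.05706
  solve Keq expr → x = -0.01091; check Q = 0.09071
Then remove 0.03615 M of X.
Step 3:
                   X          J
  I           0.1533    0.05706
  C         0.008368  -0.008368
  E           0.1617     0.0487
  solve Keq expr → x = -0.004184; check Q = 0.09071

Direction: reverse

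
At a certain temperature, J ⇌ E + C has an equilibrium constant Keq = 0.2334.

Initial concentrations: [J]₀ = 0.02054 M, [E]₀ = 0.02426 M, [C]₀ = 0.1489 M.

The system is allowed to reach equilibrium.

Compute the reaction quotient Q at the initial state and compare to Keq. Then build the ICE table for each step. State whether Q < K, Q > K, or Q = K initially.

Q₀ = 0.1759; Q < K (proceeds forward)

Q₀ = 0.1759 vs Keq = 0.2334 ⇒ Q<K, forward
Step 1:
                   J          E          C
  Initial    0.02054    0.02426     0.1489
  Change   -0.002886   0.002886   0.002886
  Equil      0.01765    0.02715     0.1518
  solve Keq expr → x = 0.002886; check Q = 0.2334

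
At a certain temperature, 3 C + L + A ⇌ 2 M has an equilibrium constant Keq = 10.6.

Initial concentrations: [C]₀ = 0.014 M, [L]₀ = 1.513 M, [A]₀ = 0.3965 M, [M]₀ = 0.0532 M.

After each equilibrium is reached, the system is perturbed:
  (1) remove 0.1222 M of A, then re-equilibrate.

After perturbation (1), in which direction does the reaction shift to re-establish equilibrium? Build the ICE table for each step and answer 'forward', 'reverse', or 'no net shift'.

Q₀ = 1719 vs Keq = 10.6 ⇒ Q>K, reverse
Step 1:
                  C         L         A         M
  init        0.014     1.513    0.3965    0.0532
  Δ          0.0363    0.0121    0.0121   -0.0242
  eq         0.0503     1.525    0.4086     0.029
  solve Keq expr → x = -0.0121; check Q = 10.6
Then remove 0.1222 M of A.
Step 2:
                  C         L         A         M
  init       0.0503     1.525    0.2864     0.029
  Δ        0.003322  0.001107  0.001107 -0.002215
  eq        0.05363     1.526    0.2875   0.02678
  solve Keq expr → x = -0.001107; check Q = 10.6

Direction: reverse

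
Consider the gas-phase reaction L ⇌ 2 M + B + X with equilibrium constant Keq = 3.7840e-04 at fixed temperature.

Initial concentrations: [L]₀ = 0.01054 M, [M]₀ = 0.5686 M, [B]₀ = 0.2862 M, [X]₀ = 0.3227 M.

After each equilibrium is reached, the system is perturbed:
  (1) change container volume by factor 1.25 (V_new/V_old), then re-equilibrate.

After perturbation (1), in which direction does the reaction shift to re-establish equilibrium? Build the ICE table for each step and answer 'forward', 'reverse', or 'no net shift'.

Q₀ = 2.833 vs Keq = 3.7840e-04 ⇒ Q>K, reverse
Step 1:
                  L         M         B         X
  init      0.01054    0.5686    0.2862    0.3227
  Δ          0.2241   -0.4482   -0.2241   -0.2241
  eq         0.2346    0.1204    0.0621    0.0986
  solve Keq expr → x = -0.2241; check Q = 3.7840e-04
Then change container volume by factor 1.25 (V_new/V_old).
Step 2:
                  L         M         B         X
  init       0.1877   0.09633   0.04968   0.07888
  Δ       -0.009046   0.01809  0.009046  0.009046
  eq         0.1787    0.1144   0.05873   0.08793
  solve Keq expr → x = 0.009046; check Q = 3.7840e-04

Direction: forward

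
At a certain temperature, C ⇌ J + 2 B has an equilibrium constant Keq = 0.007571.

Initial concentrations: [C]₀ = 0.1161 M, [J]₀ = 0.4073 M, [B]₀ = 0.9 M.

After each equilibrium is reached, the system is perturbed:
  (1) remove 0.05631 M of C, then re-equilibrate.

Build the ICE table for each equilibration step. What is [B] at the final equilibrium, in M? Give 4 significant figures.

Q₀ = 2.842 vs Keq = 0.007571 ⇒ Q>K, reverse
Step 1:
                  C         J         B
  I          0.1161    0.4073       0.9
  C          0.3383   -0.3383   -0.6767
  E          0.4544   0.06897    0.2233
  solve Keq expr → x = -0.3383; check Q = 0.007571
Then remove 0.05631 M of C.
Step 2:
                  C         J         B
  I          0.3981   0.06897    0.2233
  C        0.003714 -0.003714 -0.007428
  E          0.4018   0.06526    0.2159
  solve Keq expr → x = -0.003714; check Q = 0.007571

[B]_eq = 0.2159 M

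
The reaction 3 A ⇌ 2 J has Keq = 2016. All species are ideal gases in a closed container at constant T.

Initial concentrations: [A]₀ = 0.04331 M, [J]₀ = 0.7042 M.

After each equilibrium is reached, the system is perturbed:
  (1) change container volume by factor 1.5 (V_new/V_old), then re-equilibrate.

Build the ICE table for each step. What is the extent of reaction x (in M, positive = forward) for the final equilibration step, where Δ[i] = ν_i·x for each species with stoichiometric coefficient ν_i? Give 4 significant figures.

Q₀ = 6104 vs Keq = 2016 ⇒ Q>K, reverse
Step 1:
                   A          J
  I          0.04331     0.7042
  C          0.01861   -0.01241
  E          0.06192     0.6918
  solve Keq expr → x = -0.006203; check Q = 2016
Then change container volume by factor 1.5 (V_new/V_old).
Step 2:
                   A          J
  I          0.04128     0.4612
  C         0.005713  -0.003809
  E          0.04699     0.4574
  solve Keq expr → x = -0.001904; check Q = 2016

x = -0.001904 M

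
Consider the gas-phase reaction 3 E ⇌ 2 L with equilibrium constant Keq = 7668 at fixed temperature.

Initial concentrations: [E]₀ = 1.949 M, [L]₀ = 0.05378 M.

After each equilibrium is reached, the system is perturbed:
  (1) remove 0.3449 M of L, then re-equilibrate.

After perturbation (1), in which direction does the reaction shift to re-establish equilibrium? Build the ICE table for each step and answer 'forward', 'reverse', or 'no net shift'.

Q₀ = 3.9067e-04 vs Keq = 7668 ⇒ Q<K, forward
Step 1:
                   E          L
  Initial      1.949    0.05378
  Change      -1.888      1.259
  Equil      0.06079      1.313
  solve Keq expr → x = 0.6294; check Q = 7668
Then remove 0.3449 M of L.
Step 2:
                   E          L
  Initial    0.06079     0.9677
  Change    -0.01093   0.007288
  Equil      0.04986      0.975
  solve Keq expr → x = 0.003644; check Q = 7668

Direction: forward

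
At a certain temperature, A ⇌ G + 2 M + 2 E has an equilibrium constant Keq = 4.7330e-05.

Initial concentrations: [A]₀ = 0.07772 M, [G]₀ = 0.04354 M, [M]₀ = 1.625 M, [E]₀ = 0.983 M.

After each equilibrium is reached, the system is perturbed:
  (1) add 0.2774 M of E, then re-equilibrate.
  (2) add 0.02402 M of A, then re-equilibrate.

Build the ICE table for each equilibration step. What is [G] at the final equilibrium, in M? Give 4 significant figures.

[G]_eq = 2.1117e-06 M

Q₀ = 1.429 vs Keq = 4.7330e-05 ⇒ Q>K, reverse
Step 1:
                    A           G           M           E
  init        0.07772     0.04354       1.625       0.983
  Δ           0.04354    -0.04354    -0.08707    -0.08707
  eq           0.1213  3.0229e-06       1.538      0.8959
  solve Keq expr → x = -0.04354; check Q = 4.7330e-05
Then add 0.2774 M of E.
Step 2:
                    A           G           M           E
  init         0.1213  3.0229e-06       1.538       1.173
  Δ        1.2604e-06 -1.2604e-06 -2.5207e-06 -2.5207e-06
  eq           0.1213  1.7626e-06       1.538       1.173
  solve Keq expr → x = -1.2604e-06; check Q = 4.7330e-05
Then add 0.02402 M of A.
Step 3:
                    A           G           M           E
  init         0.1453  1.7626e-06       1.538       1.173
  Δ       -3.4913e-07  3.4913e-07  6.9827e-07  6.9827e-07
  eq           0.1453  2.1117e-06       1.538       1.173
  solve Keq expr → x = 3.4913e-07; check Q = 4.7330e-05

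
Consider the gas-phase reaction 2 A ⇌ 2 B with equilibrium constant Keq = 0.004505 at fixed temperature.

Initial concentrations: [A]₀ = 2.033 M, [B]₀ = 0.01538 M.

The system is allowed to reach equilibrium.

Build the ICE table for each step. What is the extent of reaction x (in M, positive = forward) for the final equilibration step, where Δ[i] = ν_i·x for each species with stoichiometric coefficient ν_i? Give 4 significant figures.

Q₀ = 5.7232e-05 vs Keq = 0.004505 ⇒ Q<K, forward
Step 1:
                   A          B
  init         2.033    0.01538
  Δ          -0.1135     0.1135
  eq            1.92     0.1288
  solve Keq expr → x = 0.05673; check Q = 0.004505

x = 0.05673 M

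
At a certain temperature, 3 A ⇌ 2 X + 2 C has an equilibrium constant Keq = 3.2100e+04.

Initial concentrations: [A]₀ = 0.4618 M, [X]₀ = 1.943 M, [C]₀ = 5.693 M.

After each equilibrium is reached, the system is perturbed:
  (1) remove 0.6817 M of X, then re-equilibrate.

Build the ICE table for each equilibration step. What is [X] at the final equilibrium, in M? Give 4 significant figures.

Q₀ = 1242 vs Keq = 3.2100e+04 ⇒ Q<K, forward
Step 1:
                    A           X           C
  Initial      0.4618       1.943       5.693
  Change      -0.2916      0.1944      0.1944
  Equil        0.1702       2.137       5.887
  solve Keq expr → x = 0.09719; check Q = 3.2100e+04
Then remove 0.6817 M of X.
Step 2:
                    A           X           C
  Initial      0.1702       1.456       5.887
  Change     -0.03662     0.02441     0.02441
  Equil        0.1336        1.48       5.912
  solve Keq expr → x = 0.01221; check Q = 3.2100e+04

[X]_eq = 1.48 M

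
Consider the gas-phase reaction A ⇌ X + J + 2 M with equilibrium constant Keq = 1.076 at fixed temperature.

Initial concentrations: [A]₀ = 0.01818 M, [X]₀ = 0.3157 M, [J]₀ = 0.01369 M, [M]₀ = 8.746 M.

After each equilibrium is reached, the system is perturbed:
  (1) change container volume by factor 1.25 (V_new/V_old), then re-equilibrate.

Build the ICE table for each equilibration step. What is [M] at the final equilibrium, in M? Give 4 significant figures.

[M]_eq = 6.979 M

Q₀ = 18.18 vs Keq = 1.076 ⇒ Q>K, reverse
Step 1:
                  A         X         J         M
  Initial   0.01818    0.3157   0.01369     8.746
  Change    0.01227  -0.01227  -0.01227  -0.02454
  Equil     0.03045    0.3034   0.00142     8.721
  solve Keq expr → x = -0.01227; check Q = 1.076
Then change container volume by factor 1.25 (V_new/V_old).
Step 2:
                  A         X         J         M
  Initial   0.02436    0.2427  0.001136     6.977
  Change  -9.8315e-04 9.8315e-04 9.8315e-04  0.001966
  Equil     0.02338    0.2437  0.002119     6.979
  solve Keq expr → x = 9.8315e-04; check Q = 1.076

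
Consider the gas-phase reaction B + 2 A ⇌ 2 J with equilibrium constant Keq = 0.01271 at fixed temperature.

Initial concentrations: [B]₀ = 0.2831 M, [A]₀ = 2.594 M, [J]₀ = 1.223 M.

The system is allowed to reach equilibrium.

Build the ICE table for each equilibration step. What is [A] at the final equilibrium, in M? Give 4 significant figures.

[A]_eq = 3.482 M

Q₀ = 0.7852 vs Keq = 0.01271 ⇒ Q>K, reverse
Step 1:
                  B         A         J
  I          0.2831     2.594     1.223
  C          0.4441    0.8882   -0.8882
  E          0.7272     3.482    0.3348
  solve Keq expr → x = -0.4441; check Q = 0.01271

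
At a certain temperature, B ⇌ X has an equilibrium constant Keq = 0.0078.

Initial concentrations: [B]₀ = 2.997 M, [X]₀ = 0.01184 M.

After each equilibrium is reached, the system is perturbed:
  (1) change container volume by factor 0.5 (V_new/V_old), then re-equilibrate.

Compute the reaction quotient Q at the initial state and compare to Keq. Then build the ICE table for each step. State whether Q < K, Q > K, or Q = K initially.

Q₀ = 0.003951 vs Keq = 0.0078 ⇒ Q<K, forward
Step 1:
                  B         X
  Initial     2.997   0.01184
  Change   -0.01145   0.01145
  Equil       2.986   0.02329
  solve Keq expr → x = 0.01145; check Q = 0.0078
Then change container volume by factor 0.5 (V_new/V_old).
Step 2:
                  B         X
  Initial     5.971   0.04657
  Change          0         0
  Equil       5.971   0.04657
  solve Keq expr → x = 0; check Q = 0.0078

Q₀ = 0.003951; Q < K (proceeds forward)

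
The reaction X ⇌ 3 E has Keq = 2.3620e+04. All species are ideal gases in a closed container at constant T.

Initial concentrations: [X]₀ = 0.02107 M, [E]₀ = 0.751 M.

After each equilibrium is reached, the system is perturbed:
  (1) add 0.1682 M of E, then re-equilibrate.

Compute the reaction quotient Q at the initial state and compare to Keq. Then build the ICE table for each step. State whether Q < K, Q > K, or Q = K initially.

Q₀ = 20.1; Q < K (proceeds forward)

Q₀ = 20.1 vs Keq = 2.3620e+04 ⇒ Q<K, forward
Step 1:
                    X           E
  Initial     0.02107       0.751
  Change     -0.02105     0.06314
  Equil    2.2847e-05      0.8141
  solve Keq expr → x = 0.02105; check Q = 2.3620e+04
Then add 0.1682 M of E.
Step 2:
                    X           E
  Initial  2.2847e-05      0.9823
  Change   1.7281e-05 -5.1842e-05
  Equil    4.0127e-05      0.9823
  solve Keq expr → x = -1.7281e-05; check Q = 2.3620e+04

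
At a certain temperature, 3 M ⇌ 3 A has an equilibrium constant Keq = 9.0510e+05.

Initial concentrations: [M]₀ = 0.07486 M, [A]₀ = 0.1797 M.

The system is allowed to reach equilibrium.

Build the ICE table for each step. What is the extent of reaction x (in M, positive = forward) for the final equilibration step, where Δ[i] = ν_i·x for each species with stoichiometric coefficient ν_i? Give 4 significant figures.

Q₀ = 13.83 vs Keq = 9.0510e+05 ⇒ Q<K, forward
Step 1:
                   M          A
  Initial    0.07486     0.1797
  Change    -0.07226    0.07226
  Equil     0.002605      0.252
  solve Keq expr → x = 0.02409; check Q = 9.0510e+05

x = 0.02409 M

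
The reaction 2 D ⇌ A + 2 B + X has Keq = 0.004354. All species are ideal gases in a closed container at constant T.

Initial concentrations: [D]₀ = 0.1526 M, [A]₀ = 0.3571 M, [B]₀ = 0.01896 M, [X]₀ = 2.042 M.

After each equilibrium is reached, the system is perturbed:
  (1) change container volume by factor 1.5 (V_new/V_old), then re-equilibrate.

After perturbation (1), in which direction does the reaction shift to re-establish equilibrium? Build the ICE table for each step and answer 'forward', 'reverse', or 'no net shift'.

Q₀ = 0.01126 vs Keq = 0.004354 ⇒ Q>K, reverse
Step 1:
                    D           A           B           X
  init         0.1526      0.3571     0.01896       2.042
  Δ          0.006592   -0.003296   -0.006592   -0.003296
  eq           0.1592      0.3538     0.01237       2.039
  solve Keq expr → x = -0.003296; check Q = 0.004354
Then change container volume by factor 1.5 (V_new/V_old).
Step 2:
                    D           A           B           X
  init         0.1061      0.2359    0.008245       1.359
  Δ         -0.003644    0.001822    0.003644    0.001822
  eq           0.1025      0.2377     0.01189       1.361
  solve Keq expr → x = 0.001822; check Q = 0.004354

Direction: forward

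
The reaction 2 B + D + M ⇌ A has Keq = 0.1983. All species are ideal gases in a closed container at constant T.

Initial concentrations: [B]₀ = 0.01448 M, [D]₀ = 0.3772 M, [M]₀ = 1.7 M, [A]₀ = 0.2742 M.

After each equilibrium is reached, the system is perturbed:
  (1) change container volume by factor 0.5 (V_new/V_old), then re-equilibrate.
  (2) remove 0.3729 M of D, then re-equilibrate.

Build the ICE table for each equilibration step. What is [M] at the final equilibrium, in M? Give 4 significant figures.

[M]_eq = 3.719 M

Q₀ = 2039 vs Keq = 0.1983 ⇒ Q>K, reverse
Step 1:
                  B         D         M         A
  Initial   0.01448    0.3772       1.7    0.2742
  Change     0.4495    0.2247    0.2247   -0.2247
  Equil       0.464    0.6019     1.925   0.04946
  solve Keq expr → x = -0.2247; check Q = 0.1983
Then change container volume by factor 0.5 (V_new/V_old).
Step 2:
                  B         D         M         A
  Initial    0.9279     1.204     3.849   0.09891
  Change    -0.3348   -0.1674   -0.1674    0.1674
  Equil      0.5932     1.037     3.682    0.2663
  solve Keq expr → x = 0.1674; check Q = 0.1983
Then remove 0.3729 M of D.
Step 3:
                  B         D         M         A
  Initial    0.5932    0.6636     3.682    0.2663
  Change    0.07349   0.03675   0.03675  -0.03675
  Equil      0.6667    0.7004     3.719    0.2295
  solve Keq expr → x = -0.03675; check Q = 0.1983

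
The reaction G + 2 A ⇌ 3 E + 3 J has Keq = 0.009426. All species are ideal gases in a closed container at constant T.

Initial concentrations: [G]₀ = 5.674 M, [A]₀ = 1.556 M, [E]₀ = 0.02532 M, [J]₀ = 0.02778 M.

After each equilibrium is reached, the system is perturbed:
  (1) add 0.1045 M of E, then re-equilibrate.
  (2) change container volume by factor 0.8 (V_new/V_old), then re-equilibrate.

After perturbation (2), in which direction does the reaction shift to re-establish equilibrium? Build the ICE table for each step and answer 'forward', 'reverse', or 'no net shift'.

Direction: reverse

Q₀ = 2.5333e-11 vs Keq = 0.009426 ⇒ Q<K, forward
Step 1:
                   G          A          E          J
  init         5.674      1.556    0.02532    0.02778
  Δ          -0.2041    -0.4081     0.6122     0.6122
  eq            5.47      1.148     0.6375       0.64
  solve Keq expr → x = 0.2041; check Q = 0.009426
Then add 0.1045 M of E.
Step 2:
                   G          A          E          J
  init          5.47      1.148      0.742       0.64
  Δ          0.01483    0.02966   -0.04449   -0.04449
  eq           5.485      1.178     0.6976     0.5955
  solve Keq expr → x = -0.01483; check Q = 0.009426
Then change container volume by factor 0.8 (V_new/V_old).
Step 3:
                   G          A          E          J
  init         6.856      1.472     0.8719     0.7444
  Δ          0.02538    0.05077   -0.07615   -0.07615
  eq           6.881      1.523     0.7958     0.6682
  solve Keq expr → x = -0.02538; check Q = 0.009426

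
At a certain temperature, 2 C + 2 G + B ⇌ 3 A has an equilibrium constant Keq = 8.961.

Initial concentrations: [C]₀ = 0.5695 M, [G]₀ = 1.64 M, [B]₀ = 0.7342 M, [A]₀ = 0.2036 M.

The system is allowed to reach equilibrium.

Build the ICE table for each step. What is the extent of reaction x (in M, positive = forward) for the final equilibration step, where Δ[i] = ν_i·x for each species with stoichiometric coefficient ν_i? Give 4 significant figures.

x = 0.1761 M

Q₀ = 0.01318 vs Keq = 8.961 ⇒ Q<K, forward
Step 1:
                    C           G           B           A
  I            0.5695        1.64      0.7342      0.2036
  C           -0.3521     -0.3521     -0.1761      0.5282
  E            0.2174       1.288      0.5581      0.7318
  solve Keq expr → x = 0.1761; check Q = 8.961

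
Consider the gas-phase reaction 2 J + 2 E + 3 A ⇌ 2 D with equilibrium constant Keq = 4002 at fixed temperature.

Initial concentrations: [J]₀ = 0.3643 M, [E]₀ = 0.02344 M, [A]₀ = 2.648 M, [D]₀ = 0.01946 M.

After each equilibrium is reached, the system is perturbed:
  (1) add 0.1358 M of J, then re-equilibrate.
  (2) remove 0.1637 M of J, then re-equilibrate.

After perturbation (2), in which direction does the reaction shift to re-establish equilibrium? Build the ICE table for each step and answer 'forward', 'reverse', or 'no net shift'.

Direction: reverse

Q₀ = 0.2797 vs Keq = 4002 ⇒ Q<K, forward
Step 1:
                  J         E         A         D
  I          0.3643   0.02344     2.648   0.01946
  C        -0.02297  -0.02297  -0.03446   0.02297
  E          0.3413 4.6513e-04     2.614   0.04243
  solve Keq expr → x = 0.01149; check Q = 4002
Then add 0.1358 M of J.
Step 2:
                  J         E         A         D
  I          0.4771 4.6513e-04     2.614   0.04243
  C       -1.3123e-04 -1.3123e-04 -1.9684e-04 1.3123e-04
  E           0.477 3.3390e-04     2.613   0.04257
  solve Keq expr → x = 6.5613e-05; check Q = 4002
Then remove 0.1637 M of J.
Step 3:
                  J         E         A         D
  I          0.3133 3.3390e-04     2.613   0.04257
  C       1.7206e-04 1.7206e-04 2.5809e-04 -1.7206e-04
  E          0.3135 5.0596e-04     2.614   0.04239
  solve Keq expr → x = -8.6030e-05; check Q = 4002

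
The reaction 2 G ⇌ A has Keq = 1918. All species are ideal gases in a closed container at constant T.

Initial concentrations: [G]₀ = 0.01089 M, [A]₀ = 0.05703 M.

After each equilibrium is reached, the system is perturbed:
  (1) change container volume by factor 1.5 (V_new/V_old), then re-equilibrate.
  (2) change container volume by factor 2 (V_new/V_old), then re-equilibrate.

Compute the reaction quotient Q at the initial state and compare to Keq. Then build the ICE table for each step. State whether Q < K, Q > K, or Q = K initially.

Q₀ = 480.9; Q < K (proceeds forward)

Q₀ = 480.9 vs Keq = 1918 ⇒ Q<K, forward
Step 1:
                   G          A
  Initial    0.01089    0.05703
  Change   -0.005312   0.002656
  Equil     0.005578    0.05969
  solve Keq expr → x = 0.002656; check Q = 1918
Then change container volume by factor 1.5 (V_new/V_old).
Step 2:
                   G          A
  Initial   0.003719    0.03979
  Change  8.1250e-04 -4.0625e-04
  Equil     0.004531    0.03938
  solve Keq expr → x = -4.0625e-04; check Q = 1918
Then change container volume by factor 2 (V_new/V_old).
Step 3:
                   G          A
  Initial   0.002266    0.01969
  Change  9.0161e-04 -4.5080e-04
  Equil     0.003167    0.01924
  solve Keq expr → x = -4.5080e-04; check Q = 1918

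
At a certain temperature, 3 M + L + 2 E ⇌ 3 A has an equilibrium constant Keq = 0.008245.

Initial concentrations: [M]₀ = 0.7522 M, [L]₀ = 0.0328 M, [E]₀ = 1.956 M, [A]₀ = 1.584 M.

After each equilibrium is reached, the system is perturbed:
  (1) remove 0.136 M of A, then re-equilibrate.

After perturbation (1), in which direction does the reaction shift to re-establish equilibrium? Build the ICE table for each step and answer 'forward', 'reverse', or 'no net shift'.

Q₀ = 74.41 vs Keq = 0.008245 ⇒ Q>K, reverse
Step 1:
                    M           L           E           A
  init         0.7522      0.0328       1.956       1.584
  Δ             1.068      0.3559      0.7119      -1.068
  eq             1.82      0.3887       2.668      0.5162
  solve Keq expr → x = -0.3559; check Q = 0.008245
Then remove 0.136 M of A.
Step 2:
                    M           L           E           A
  init           1.82      0.3887       2.668      0.3802
  Δ          -0.09022    -0.03007    -0.06014     0.09022
  eq             1.73      0.3587       2.608      0.4704
  solve Keq expr → x = 0.03007; check Q = 0.008245

Direction: forward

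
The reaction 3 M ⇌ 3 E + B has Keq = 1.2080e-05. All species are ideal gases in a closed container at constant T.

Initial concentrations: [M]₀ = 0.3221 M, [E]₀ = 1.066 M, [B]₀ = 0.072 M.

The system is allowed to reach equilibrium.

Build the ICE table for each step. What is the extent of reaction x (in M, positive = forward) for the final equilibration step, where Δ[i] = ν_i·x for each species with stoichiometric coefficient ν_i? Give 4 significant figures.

x = -0.072 M

Q₀ = 2.61 vs Keq = 1.2080e-05 ⇒ Q>K, reverse
Step 1:
                    M           E           B
  I            0.3221       1.066       0.072
  C             0.216      -0.216      -0.072
  E            0.5381        0.85  3.0645e-06
  solve Keq expr → x = -0.072; check Q = 1.2080e-05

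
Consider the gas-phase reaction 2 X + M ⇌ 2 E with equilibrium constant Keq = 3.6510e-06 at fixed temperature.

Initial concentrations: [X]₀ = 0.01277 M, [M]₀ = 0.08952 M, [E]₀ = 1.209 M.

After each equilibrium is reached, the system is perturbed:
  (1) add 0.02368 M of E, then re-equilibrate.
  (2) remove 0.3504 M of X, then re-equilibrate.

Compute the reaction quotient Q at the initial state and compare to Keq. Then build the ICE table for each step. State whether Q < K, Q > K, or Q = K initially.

Q₀ = 1.0013e+05 vs Keq = 3.6510e-06 ⇒ Q>K, reverse
Step 1:
                   X          M          E
  Initial    0.01277    0.08952      1.209
  Change       1.207     0.6035     -1.207
  Equil         1.22      0.693    0.00194
  solve Keq expr → x = -0.6035; check Q = 3.6510e-06
Then add 0.02368 M of E.
Step 2:
                   X          M          E
  Initial       1.22      0.693    0.02562
  Change     0.02363    0.01181   -0.02363
  Equil        1.243     0.7049   0.001995
  solve Keq expr → x = -0.01181; check Q = 3.6510e-06
Then remove 0.3504 M of X.
Step 3:
                   X          M          E
  Initial     0.8931     0.7049   0.001995
  Change  5.6093e-04 2.8046e-04 -5.6093e-04
  Equil       0.8936     0.7051   0.001434
  solve Keq expr → x = -2.8046e-04; check Q = 3.6510e-06

Q₀ = 1.0013e+05; Q > K (proceeds reverse)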